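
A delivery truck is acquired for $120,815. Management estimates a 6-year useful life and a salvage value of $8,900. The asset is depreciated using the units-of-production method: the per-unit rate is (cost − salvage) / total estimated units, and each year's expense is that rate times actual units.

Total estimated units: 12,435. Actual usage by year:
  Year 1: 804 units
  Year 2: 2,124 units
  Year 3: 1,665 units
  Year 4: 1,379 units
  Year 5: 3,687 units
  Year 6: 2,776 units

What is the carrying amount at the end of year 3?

Depreciable base = $120,815 − $8,900 = $111,915.
Rate = $111,915 / 12,435 units = $9 per unit.
Year 1: 804 × $9 = $7,236. Book value $113,579.
Year 2: 2,124 × $9 = $19,116. Book value $94,463.
Year 3: 1,665 × $9 = $14,985. Book value $79,478.

$79,478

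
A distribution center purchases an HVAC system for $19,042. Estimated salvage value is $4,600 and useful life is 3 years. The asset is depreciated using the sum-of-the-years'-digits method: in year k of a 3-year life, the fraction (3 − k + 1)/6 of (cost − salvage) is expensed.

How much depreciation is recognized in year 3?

$2,407

Depreciable base = $19,042 − $4,600 = $14,442.
Sum of the years' digits = 3+2+1 = 6.
Year 1: $14,442 × 3/6 = $7,221. Book value $11,821.
Year 2: $14,442 × 2/6 = $4,814. Book value $7,007.
Year 3: $14,442 × 1/6 = $2,407. Book value $4,600.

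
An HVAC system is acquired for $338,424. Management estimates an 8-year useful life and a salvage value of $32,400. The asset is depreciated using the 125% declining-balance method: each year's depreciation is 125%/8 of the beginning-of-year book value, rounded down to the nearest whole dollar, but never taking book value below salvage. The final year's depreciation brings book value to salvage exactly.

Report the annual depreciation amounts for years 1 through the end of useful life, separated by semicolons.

$52,878; $44,616; $37,645; $31,763; $26,800; $22,612; $19,079; $70,631

Depreciable base = $338,424 − $32,400 = $306,024.
Year 1: ⌊$338,424 × 125%/8⌋ = $52,878. Book value $285,546.
Year 2: ⌊$285,546 × 125%/8⌋ = $44,616. Book value $240,930.
Year 3: ⌊$240,930 × 125%/8⌋ = $37,645. Book value $203,285.
Year 4: ⌊$203,285 × 125%/8⌋ = $31,763. Book value $171,522.
Year 5: ⌊$171,522 × 125%/8⌋ = $26,800. Book value $144,722.
Year 6: ⌊$144,722 × 125%/8⌋ = $22,612. Book value $122,110.
Year 7: ⌊$122,110 × 125%/8⌋ = $19,079. Book value $103,031.
Year 8 (final): $103,031 − $32,400 = $70,631. Book value $32,400.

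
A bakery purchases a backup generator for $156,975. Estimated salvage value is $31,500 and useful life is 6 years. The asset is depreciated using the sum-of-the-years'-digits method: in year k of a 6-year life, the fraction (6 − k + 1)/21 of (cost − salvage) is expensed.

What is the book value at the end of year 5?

$37,475

Depreciable base = $156,975 − $31,500 = $125,475.
Sum of the years' digits = 6+5+4+3+2+1 = 21.
Year 1: $125,475 × 6/21 = $35,850. Book value $121,125.
Year 2: $125,475 × 5/21 = $29,875. Book value $91,250.
Year 3: $125,475 × 4/21 = $23,900. Book value $67,350.
Year 4: $125,475 × 3/21 = $17,925. Book value $49,425.
Year 5: $125,475 × 2/21 = $11,950. Book value $37,475.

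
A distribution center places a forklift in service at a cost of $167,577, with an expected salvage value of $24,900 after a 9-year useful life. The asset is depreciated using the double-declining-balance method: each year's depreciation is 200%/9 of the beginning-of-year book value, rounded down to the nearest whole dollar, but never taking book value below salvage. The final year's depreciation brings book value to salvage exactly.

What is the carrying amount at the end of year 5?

Depreciable base = $167,577 − $24,900 = $142,677.
Year 1: ⌊$167,577 × 200%/9⌋ = $37,239. Book value $130,338.
Year 2: ⌊$130,338 × 200%/9⌋ = $28,964. Book value $101,374.
Year 3: ⌊$101,374 × 200%/9⌋ = $22,527. Book value $78,847.
Year 4: ⌊$78,847 × 200%/9⌋ = $17,521. Book value $61,326.
Year 5: ⌊$61,326 × 200%/9⌋ = $13,628. Book value $47,698.

$47,698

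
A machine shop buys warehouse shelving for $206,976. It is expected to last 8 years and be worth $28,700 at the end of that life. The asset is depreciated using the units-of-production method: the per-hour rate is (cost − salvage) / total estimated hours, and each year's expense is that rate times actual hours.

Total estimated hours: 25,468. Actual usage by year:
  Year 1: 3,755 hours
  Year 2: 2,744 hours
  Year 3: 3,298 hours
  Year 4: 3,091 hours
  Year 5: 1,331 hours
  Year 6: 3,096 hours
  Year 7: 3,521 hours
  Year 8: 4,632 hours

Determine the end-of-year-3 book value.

$138,397

Depreciable base = $206,976 − $28,700 = $178,276.
Rate = $178,276 / 25,468 hours = $7 per hour.
Year 1: 3,755 × $7 = $26,285. Book value $180,691.
Year 2: 2,744 × $7 = $19,208. Book value $161,483.
Year 3: 3,298 × $7 = $23,086. Book value $138,397.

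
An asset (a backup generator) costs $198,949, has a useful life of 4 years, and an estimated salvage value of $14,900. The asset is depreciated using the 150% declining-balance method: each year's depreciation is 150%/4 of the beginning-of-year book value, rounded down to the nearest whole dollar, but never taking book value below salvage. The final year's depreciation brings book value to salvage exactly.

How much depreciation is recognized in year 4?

$33,672

Depreciable base = $198,949 − $14,900 = $184,049.
Year 1: ⌊$198,949 × 150%/4⌋ = $74,605. Book value $124,344.
Year 2: ⌊$124,344 × 150%/4⌋ = $46,629. Book value $77,715.
Year 3: ⌊$77,715 × 150%/4⌋ = $29,143. Book value $48,572.
Year 4 (final): $48,572 − $14,900 = $33,672. Book value $14,900.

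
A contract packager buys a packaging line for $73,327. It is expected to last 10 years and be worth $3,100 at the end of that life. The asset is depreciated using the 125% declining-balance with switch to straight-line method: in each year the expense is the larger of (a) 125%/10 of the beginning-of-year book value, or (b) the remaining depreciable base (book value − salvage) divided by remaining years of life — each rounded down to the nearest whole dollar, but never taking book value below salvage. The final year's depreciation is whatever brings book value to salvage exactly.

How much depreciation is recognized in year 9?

Depreciable base = $73,327 − $3,100 = $70,227.
Year 1: DB = ⌊$73,327 × 125%/10⌋ = $9,165; SL = ⌊$70,227/10⌋ = $7,022 → take DB $9,165. Book value $64,162.
Year 2: DB = ⌊$64,162 × 125%/10⌋ = $8,020; SL = ⌊$61,062/9⌋ = $6,784 → take DB $8,020. Book value $56,142.
Year 3: DB = ⌊$56,142 × 125%/10⌋ = $7,017; SL = ⌊$53,042/8⌋ = $6,630 → take DB $7,017. Book value $49,125.
Year 4: DB = ⌊$49,125 × 125%/10⌋ = $6,140; SL = ⌊$46,025/7⌋ = $6,575 → take SL $6,575. Book value $42,550.
Year 5: DB = ⌊$42,550 × 125%/10⌋ = $5,318; SL = ⌊$39,450/6⌋ = $6,575 → take SL $6,575. Book value $35,975.
Year 6: DB = ⌊$35,975 × 125%/10⌋ = $4,496; SL = ⌊$32,875/5⌋ = $6,575 → take SL $6,575. Book value $29,400.
Year 7: DB = ⌊$29,400 × 125%/10⌋ = $3,675; SL = ⌊$26,300/4⌋ = $6,575 → take SL $6,575. Book value $22,825.
Year 8: DB = ⌊$22,825 × 125%/10⌋ = $2,853; SL = ⌊$19,725/3⌋ = $6,575 → take SL $6,575. Book value $16,250.
Year 9: DB = ⌊$16,250 × 125%/10⌋ = $2,031; SL = ⌊$13,150/2⌋ = $6,575 → take SL $6,575. Book value $9,675.

$6,575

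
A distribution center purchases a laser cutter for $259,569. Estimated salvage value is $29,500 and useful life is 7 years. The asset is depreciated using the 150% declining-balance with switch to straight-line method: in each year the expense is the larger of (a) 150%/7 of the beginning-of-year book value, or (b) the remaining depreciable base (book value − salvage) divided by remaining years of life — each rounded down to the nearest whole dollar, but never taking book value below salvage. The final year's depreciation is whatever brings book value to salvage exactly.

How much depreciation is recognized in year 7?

$23,143

Depreciable base = $259,569 − $29,500 = $230,069.
Year 1: DB = ⌊$259,569 × 150%/7⌋ = $55,621; SL = ⌊$230,069/7⌋ = $32,867 → take DB $55,621. Book value $203,948.
Year 2: DB = ⌊$203,948 × 150%/7⌋ = $43,703; SL = ⌊$174,448/6⌋ = $29,074 → take DB $43,703. Book value $160,245.
Year 3: DB = ⌊$160,245 × 150%/7⌋ = $34,338; SL = ⌊$130,745/5⌋ = $26,149 → take DB $34,338. Book value $125,907.
Year 4: DB = ⌊$125,907 × 150%/7⌋ = $26,980; SL = ⌊$96,407/4⌋ = $24,101 → take DB $26,980. Book value $98,927.
Year 5: DB = ⌊$98,927 × 150%/7⌋ = $21,198; SL = ⌊$69,427/3⌋ = $23,142 → take SL $23,142. Book value $75,785.
Year 6: DB = ⌊$75,785 × 150%/7⌋ = $16,239; SL = ⌊$46,285/2⌋ = $23,142 → take SL $23,142. Book value $52,643.
Year 7 (final): $52,643 − $29,500 = $23,143. Book value $29,500.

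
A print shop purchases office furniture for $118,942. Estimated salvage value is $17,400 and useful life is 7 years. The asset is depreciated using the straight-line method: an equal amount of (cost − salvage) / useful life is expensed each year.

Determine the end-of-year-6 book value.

Depreciable base = $118,942 − $17,400 = $101,542.
Annual expense = $101,542 / 7 = $14,506.
End of year 1: book value $104,436.
End of year 2: book value $89,930.
End of year 3: book value $75,424.
End of year 4: book value $60,918.
End of year 5: book value $46,412.
End of year 6: book value $31,906.

$31,906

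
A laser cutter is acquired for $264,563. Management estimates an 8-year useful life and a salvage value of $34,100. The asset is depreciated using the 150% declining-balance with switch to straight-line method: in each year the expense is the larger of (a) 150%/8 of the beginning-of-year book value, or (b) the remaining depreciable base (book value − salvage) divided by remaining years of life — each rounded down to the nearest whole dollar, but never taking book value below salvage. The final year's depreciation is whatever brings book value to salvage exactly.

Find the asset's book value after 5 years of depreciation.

$93,682

Depreciable base = $264,563 − $34,100 = $230,463.
Year 1: DB = ⌊$264,563 × 150%/8⌋ = $49,605; SL = ⌊$230,463/8⌋ = $28,807 → take DB $49,605. Book value $214,958.
Year 2: DB = ⌊$214,958 × 150%/8⌋ = $40,304; SL = ⌊$180,858/7⌋ = $25,836 → take DB $40,304. Book value $174,654.
Year 3: DB = ⌊$174,654 × 150%/8⌋ = $32,747; SL = ⌊$140,554/6⌋ = $23,425 → take DB $32,747. Book value $141,907.
Year 4: DB = ⌊$141,907 × 150%/8⌋ = $26,607; SL = ⌊$107,807/5⌋ = $21,561 → take DB $26,607. Book value $115,300.
Year 5: DB = ⌊$115,300 × 150%/8⌋ = $21,618; SL = ⌊$81,200/4⌋ = $20,300 → take DB $21,618. Book value $93,682.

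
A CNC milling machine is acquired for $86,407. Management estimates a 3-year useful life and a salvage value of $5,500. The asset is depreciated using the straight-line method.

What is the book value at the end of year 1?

$59,438

Depreciable base = $86,407 − $5,500 = $80,907.
Annual expense = $80,907 / 3 = $26,969.
End of year 1: book value $59,438.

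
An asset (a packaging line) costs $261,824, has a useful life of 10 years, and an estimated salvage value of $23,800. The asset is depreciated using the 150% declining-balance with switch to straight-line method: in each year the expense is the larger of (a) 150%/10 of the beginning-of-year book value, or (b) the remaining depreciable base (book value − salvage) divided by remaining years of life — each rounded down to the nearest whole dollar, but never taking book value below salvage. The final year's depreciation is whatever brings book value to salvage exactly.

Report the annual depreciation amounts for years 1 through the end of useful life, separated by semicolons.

$39,273; $33,382; $28,375; $24,119; $20,501; $18,474; $18,475; $18,475; $18,475; $18,475

Depreciable base = $261,824 − $23,800 = $238,024.
Year 1: DB = ⌊$261,824 × 150%/10⌋ = $39,273; SL = ⌊$238,024/10⌋ = $23,802 → take DB $39,273. Book value $222,551.
Year 2: DB = ⌊$222,551 × 150%/10⌋ = $33,382; SL = ⌊$198,751/9⌋ = $22,083 → take DB $33,382. Book value $189,169.
Year 3: DB = ⌊$189,169 × 150%/10⌋ = $28,375; SL = ⌊$165,369/8⌋ = $20,671 → take DB $28,375. Book value $160,794.
Year 4: DB = ⌊$160,794 × 150%/10⌋ = $24,119; SL = ⌊$136,994/7⌋ = $19,570 → take DB $24,119. Book value $136,675.
Year 5: DB = ⌊$136,675 × 150%/10⌋ = $20,501; SL = ⌊$112,875/6⌋ = $18,812 → take DB $20,501. Book value $116,174.
Year 6: DB = ⌊$116,174 × 150%/10⌋ = $17,426; SL = ⌊$92,374/5⌋ = $18,474 → take SL $18,474. Book value $97,700.
Year 7: DB = ⌊$97,700 × 150%/10⌋ = $14,655; SL = ⌊$73,900/4⌋ = $18,475 → take SL $18,475. Book value $79,225.
Year 8: DB = ⌊$79,225 × 150%/10⌋ = $11,883; SL = ⌊$55,425/3⌋ = $18,475 → take SL $18,475. Book value $60,750.
Year 9: DB = ⌊$60,750 × 150%/10⌋ = $9,112; SL = ⌊$36,950/2⌋ = $18,475 → take SL $18,475. Book value $42,275.
Year 10 (final): $42,275 − $23,800 = $18,475. Book value $23,800.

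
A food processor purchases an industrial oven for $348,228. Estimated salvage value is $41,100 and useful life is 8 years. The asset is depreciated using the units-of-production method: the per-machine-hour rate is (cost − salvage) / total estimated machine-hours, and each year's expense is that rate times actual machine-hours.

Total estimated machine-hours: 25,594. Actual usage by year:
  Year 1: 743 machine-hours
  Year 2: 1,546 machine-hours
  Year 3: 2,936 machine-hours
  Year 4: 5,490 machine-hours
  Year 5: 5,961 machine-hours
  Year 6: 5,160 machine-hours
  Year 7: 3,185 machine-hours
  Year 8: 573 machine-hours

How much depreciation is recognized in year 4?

Depreciable base = $348,228 − $41,100 = $307,128.
Rate = $307,128 / 25,594 machine-hours = $12 per machine-hour.
Year 1: 743 × $12 = $8,916. Book value $339,312.
Year 2: 1,546 × $12 = $18,552. Book value $320,760.
Year 3: 2,936 × $12 = $35,232. Book value $285,528.
Year 4: 5,490 × $12 = $65,880. Book value $219,648.

$65,880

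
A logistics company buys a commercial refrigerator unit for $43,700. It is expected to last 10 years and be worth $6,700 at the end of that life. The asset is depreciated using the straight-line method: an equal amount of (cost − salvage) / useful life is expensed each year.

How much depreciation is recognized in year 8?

Depreciable base = $43,700 − $6,700 = $37,000.
Annual expense = $37,000 / 10 = $3,700.

$3,700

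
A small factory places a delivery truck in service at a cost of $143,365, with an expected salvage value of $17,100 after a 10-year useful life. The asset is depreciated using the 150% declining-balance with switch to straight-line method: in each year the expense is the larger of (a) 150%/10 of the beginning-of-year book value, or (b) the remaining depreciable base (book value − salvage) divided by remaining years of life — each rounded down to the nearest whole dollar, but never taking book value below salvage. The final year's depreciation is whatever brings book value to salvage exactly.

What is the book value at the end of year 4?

Depreciable base = $143,365 − $17,100 = $126,265.
Year 1: DB = ⌊$143,365 × 150%/10⌋ = $21,504; SL = ⌊$126,265/10⌋ = $12,626 → take DB $21,504. Book value $121,861.
Year 2: DB = ⌊$121,861 × 150%/10⌋ = $18,279; SL = ⌊$104,761/9⌋ = $11,640 → take DB $18,279. Book value $103,582.
Year 3: DB = ⌊$103,582 × 150%/10⌋ = $15,537; SL = ⌊$86,482/8⌋ = $10,810 → take DB $15,537. Book value $88,045.
Year 4: DB = ⌊$88,045 × 150%/10⌋ = $13,206; SL = ⌊$70,945/7⌋ = $10,135 → take DB $13,206. Book value $74,839.

$74,839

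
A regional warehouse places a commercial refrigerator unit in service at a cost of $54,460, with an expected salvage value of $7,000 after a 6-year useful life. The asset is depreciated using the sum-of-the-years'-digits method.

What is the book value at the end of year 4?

Depreciable base = $54,460 − $7,000 = $47,460.
Sum of the years' digits = 6+5+4+3+2+1 = 21.
Year 1: $47,460 × 6/21 = $13,560. Book value $40,900.
Year 2: $47,460 × 5/21 = $11,300. Book value $29,600.
Year 3: $47,460 × 4/21 = $9,040. Book value $20,560.
Year 4: $47,460 × 3/21 = $6,780. Book value $13,780.

$13,780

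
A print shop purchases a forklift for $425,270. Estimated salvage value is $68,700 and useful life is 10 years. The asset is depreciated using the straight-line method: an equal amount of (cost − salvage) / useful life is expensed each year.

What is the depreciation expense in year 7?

Depreciable base = $425,270 − $68,700 = $356,570.
Annual expense = $356,570 / 10 = $35,657.

$35,657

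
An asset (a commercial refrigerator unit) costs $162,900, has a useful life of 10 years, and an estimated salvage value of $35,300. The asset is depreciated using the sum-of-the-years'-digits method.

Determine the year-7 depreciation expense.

$9,280

Depreciable base = $162,900 − $35,300 = $127,600.
Sum of the years' digits = 10+9+8+7+6+5+4+3+2+1 = 55.
Year 1: $127,600 × 10/55 = $23,200. Book value $139,700.
Year 2: $127,600 × 9/55 = $20,880. Book value $118,820.
Year 3: $127,600 × 8/55 = $18,560. Book value $100,260.
Year 4: $127,600 × 7/55 = $16,240. Book value $84,020.
Year 5: $127,600 × 6/55 = $13,920. Book value $70,100.
Year 6: $127,600 × 5/55 = $11,600. Book value $58,500.
Year 7: $127,600 × 4/55 = $9,280. Book value $49,220.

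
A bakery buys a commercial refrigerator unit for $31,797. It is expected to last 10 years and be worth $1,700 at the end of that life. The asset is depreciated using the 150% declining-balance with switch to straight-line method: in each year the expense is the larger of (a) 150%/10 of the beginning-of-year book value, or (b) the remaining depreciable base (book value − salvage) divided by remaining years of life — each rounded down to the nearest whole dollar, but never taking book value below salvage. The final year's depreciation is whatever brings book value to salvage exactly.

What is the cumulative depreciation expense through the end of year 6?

$20,169

Depreciable base = $31,797 − $1,700 = $30,097.
Year 1: DB = ⌊$31,797 × 150%/10⌋ = $4,769; SL = ⌊$30,097/10⌋ = $3,009 → take DB $4,769. Book value $27,028.
Year 2: DB = ⌊$27,028 × 150%/10⌋ = $4,054; SL = ⌊$25,328/9⌋ = $2,814 → take DB $4,054. Book value $22,974.
Year 3: DB = ⌊$22,974 × 150%/10⌋ = $3,446; SL = ⌊$21,274/8⌋ = $2,659 → take DB $3,446. Book value $19,528.
Year 4: DB = ⌊$19,528 × 150%/10⌋ = $2,929; SL = ⌊$17,828/7⌋ = $2,546 → take DB $2,929. Book value $16,599.
Year 5: DB = ⌊$16,599 × 150%/10⌋ = $2,489; SL = ⌊$14,899/6⌋ = $2,483 → take DB $2,489. Book value $14,110.
Year 6: DB = ⌊$14,110 × 150%/10⌋ = $2,116; SL = ⌊$12,410/5⌋ = $2,482 → take SL $2,482. Book value $11,628.
Accumulated through year 6 = $31,797 − $11,628 = $20,169.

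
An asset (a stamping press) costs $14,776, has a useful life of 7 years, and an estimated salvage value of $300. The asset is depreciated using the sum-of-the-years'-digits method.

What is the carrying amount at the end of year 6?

$817

Depreciable base = $14,776 − $300 = $14,476.
Sum of the years' digits = 7+6+5+4+3+2+1 = 28.
Year 1: $14,476 × 7/28 = $3,619. Book value $11,157.
Year 2: $14,476 × 6/28 = $3,102. Book value $8,055.
Year 3: $14,476 × 5/28 = $2,585. Book value $5,470.
Year 4: $14,476 × 4/28 = $2,068. Book value $3,402.
Year 5: $14,476 × 3/28 = $1,551. Book value $1,851.
Year 6: $14,476 × 2/28 = $1,034. Book value $817.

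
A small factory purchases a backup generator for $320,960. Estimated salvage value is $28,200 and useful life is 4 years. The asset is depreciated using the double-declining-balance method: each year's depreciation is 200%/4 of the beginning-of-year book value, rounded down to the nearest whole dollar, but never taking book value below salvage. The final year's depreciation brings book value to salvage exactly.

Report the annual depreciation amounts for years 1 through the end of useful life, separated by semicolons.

$160,480; $80,240; $40,120; $11,920

Depreciable base = $320,960 − $28,200 = $292,760.
Year 1: ⌊$320,960 × 200%/4⌋ = $160,480. Book value $160,480.
Year 2: ⌊$160,480 × 200%/4⌋ = $80,240. Book value $80,240.
Year 3: ⌊$80,240 × 200%/4⌋ = $40,120. Book value $40,120.
Year 4 (final): $40,120 − $28,200 = $11,920. Book value $28,200.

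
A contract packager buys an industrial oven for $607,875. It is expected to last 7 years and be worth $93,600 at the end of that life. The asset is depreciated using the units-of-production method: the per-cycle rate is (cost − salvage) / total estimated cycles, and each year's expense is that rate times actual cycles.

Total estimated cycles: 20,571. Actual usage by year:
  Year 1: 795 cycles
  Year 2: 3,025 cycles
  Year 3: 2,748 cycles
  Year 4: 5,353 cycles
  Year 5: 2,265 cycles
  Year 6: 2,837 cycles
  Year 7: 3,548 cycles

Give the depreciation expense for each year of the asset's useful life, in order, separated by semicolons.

Depreciable base = $607,875 − $93,600 = $514,275.
Rate = $514,275 / 20,571 cycles = $25 per cycle.
Year 1: 795 × $25 = $19,875. Book value $588,000.
Year 2: 3,025 × $25 = $75,625. Book value $512,375.
Year 3: 2,748 × $25 = $68,700. Book value $443,675.
Year 4: 5,353 × $25 = $133,825. Book value $309,850.
Year 5: 2,265 × $25 = $56,625. Book value $253,225.
Year 6: 2,837 × $25 = $70,925. Book value $182,300.
Year 7: 3,548 × $25 = $88,700. Book value $93,600.

$19,875; $75,625; $68,700; $133,825; $56,625; $70,925; $88,700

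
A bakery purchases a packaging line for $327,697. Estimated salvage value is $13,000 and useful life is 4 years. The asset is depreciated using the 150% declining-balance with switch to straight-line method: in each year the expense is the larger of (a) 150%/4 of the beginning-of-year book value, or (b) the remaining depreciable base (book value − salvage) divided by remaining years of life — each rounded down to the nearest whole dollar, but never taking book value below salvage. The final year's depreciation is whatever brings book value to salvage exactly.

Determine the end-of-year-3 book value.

Depreciable base = $327,697 − $13,000 = $314,697.
Year 1: DB = ⌊$327,697 × 150%/4⌋ = $122,886; SL = ⌊$314,697/4⌋ = $78,674 → take DB $122,886. Book value $204,811.
Year 2: DB = ⌊$204,811 × 150%/4⌋ = $76,804; SL = ⌊$191,811/3⌋ = $63,937 → take DB $76,804. Book value $128,007.
Year 3: DB = ⌊$128,007 × 150%/4⌋ = $48,002; SL = ⌊$115,007/2⌋ = $57,503 → take SL $57,503. Book value $70,504.

$70,504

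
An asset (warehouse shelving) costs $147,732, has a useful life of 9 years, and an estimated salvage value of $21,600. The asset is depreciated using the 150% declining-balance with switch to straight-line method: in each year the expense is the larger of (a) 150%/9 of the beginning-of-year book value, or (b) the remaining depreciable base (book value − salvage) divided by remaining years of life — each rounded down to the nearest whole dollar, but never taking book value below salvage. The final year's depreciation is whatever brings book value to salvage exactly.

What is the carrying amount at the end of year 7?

Depreciable base = $147,732 − $21,600 = $126,132.
Year 1: DB = ⌊$147,732 × 150%/9⌋ = $24,622; SL = ⌊$126,132/9⌋ = $14,014 → take DB $24,622. Book value $123,110.
Year 2: DB = ⌊$123,110 × 150%/9⌋ = $20,518; SL = ⌊$101,510/8⌋ = $12,688 → take DB $20,518. Book value $102,592.
Year 3: DB = ⌊$102,592 × 150%/9⌋ = $17,098; SL = ⌊$80,992/7⌋ = $11,570 → take DB $17,098. Book value $85,494.
Year 4: DB = ⌊$85,494 × 150%/9⌋ = $14,249; SL = ⌊$63,894/6⌋ = $10,649 → take DB $14,249. Book value $71,245.
Year 5: DB = ⌊$71,245 × 150%/9⌋ = $11,874; SL = ⌊$49,645/5⌋ = $9,929 → take DB $11,874. Book value $59,371.
Year 6: DB = ⌊$59,371 × 150%/9⌋ = $9,895; SL = ⌊$37,771/4⌋ = $9,442 → take DB $9,895. Book value $49,476.
Year 7: DB = ⌊$49,476 × 150%/9⌋ = $8,246; SL = ⌊$27,876/3⌋ = $9,292 → take SL $9,292. Book value $40,184.

$40,184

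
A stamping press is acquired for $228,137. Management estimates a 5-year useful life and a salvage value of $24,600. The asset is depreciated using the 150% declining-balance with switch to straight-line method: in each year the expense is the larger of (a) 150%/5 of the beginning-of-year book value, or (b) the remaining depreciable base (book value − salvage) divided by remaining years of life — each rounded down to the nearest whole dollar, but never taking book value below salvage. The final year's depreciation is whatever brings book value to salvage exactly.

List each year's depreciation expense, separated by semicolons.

$68,441; $47,908; $33,536; $26,826; $26,826

Depreciable base = $228,137 − $24,600 = $203,537.
Year 1: DB = ⌊$228,137 × 150%/5⌋ = $68,441; SL = ⌊$203,537/5⌋ = $40,707 → take DB $68,441. Book value $159,696.
Year 2: DB = ⌊$159,696 × 150%/5⌋ = $47,908; SL = ⌊$135,096/4⌋ = $33,774 → take DB $47,908. Book value $111,788.
Year 3: DB = ⌊$111,788 × 150%/5⌋ = $33,536; SL = ⌊$87,188/3⌋ = $29,062 → take DB $33,536. Book value $78,252.
Year 4: DB = ⌊$78,252 × 150%/5⌋ = $23,475; SL = ⌊$53,652/2⌋ = $26,826 → take SL $26,826. Book value $51,426.
Year 5 (final): $51,426 − $24,600 = $26,826. Book value $24,600.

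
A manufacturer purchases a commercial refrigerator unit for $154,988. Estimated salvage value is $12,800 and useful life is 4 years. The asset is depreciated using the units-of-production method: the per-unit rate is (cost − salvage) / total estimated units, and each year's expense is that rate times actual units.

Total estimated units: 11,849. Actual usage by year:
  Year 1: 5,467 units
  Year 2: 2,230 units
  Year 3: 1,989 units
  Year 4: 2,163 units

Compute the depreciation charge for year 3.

$23,868

Depreciable base = $154,988 − $12,800 = $142,188.
Rate = $142,188 / 11,849 units = $12 per unit.
Year 1: 5,467 × $12 = $65,604. Book value $89,384.
Year 2: 2,230 × $12 = $26,760. Book value $62,624.
Year 3: 1,989 × $12 = $23,868. Book value $38,756.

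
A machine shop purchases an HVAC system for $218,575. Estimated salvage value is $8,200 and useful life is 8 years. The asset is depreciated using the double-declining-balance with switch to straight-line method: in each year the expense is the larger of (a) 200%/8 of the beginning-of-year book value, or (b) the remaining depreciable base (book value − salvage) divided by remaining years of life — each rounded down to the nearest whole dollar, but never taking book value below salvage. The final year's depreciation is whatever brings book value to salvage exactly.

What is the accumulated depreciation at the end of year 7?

$195,818

Depreciable base = $218,575 − $8,200 = $210,375.
Year 1: DB = ⌊$218,575 × 200%/8⌋ = $54,643; SL = ⌊$210,375/8⌋ = $26,296 → take DB $54,643. Book value $163,932.
Year 2: DB = ⌊$163,932 × 200%/8⌋ = $40,983; SL = ⌊$155,732/7⌋ = $22,247 → take DB $40,983. Book value $122,949.
Year 3: DB = ⌊$122,949 × 200%/8⌋ = $30,737; SL = ⌊$114,749/6⌋ = $19,124 → take DB $30,737. Book value $92,212.
Year 4: DB = ⌊$92,212 × 200%/8⌋ = $23,053; SL = ⌊$84,012/5⌋ = $16,802 → take DB $23,053. Book value $69,159.
Year 5: DB = ⌊$69,159 × 200%/8⌋ = $17,289; SL = ⌊$60,959/4⌋ = $15,239 → take DB $17,289. Book value $51,870.
Year 6: DB = ⌊$51,870 × 200%/8⌋ = $12,967; SL = ⌊$43,670/3⌋ = $14,556 → take SL $14,556. Book value $37,314.
Year 7: DB = ⌊$37,314 × 200%/8⌋ = $9,328; SL = ⌊$29,114/2⌋ = $14,557 → take SL $14,557. Book value $22,757.
Accumulated through year 7 = $218,575 − $22,757 = $195,818.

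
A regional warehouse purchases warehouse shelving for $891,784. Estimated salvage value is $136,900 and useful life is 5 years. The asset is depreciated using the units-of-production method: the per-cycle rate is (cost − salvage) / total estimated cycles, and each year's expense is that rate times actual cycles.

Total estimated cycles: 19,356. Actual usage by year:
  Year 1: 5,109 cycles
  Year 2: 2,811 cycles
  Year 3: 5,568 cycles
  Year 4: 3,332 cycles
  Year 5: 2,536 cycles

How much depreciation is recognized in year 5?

$98,904

Depreciable base = $891,784 − $136,900 = $754,884.
Rate = $754,884 / 19,356 cycles = $39 per cycle.
Year 1: 5,109 × $39 = $199,251. Book value $692,533.
Year 2: 2,811 × $39 = $109,629. Book value $582,904.
Year 3: 5,568 × $39 = $217,152. Book value $365,752.
Year 4: 3,332 × $39 = $129,948. Book value $235,804.
Year 5: 2,536 × $39 = $98,904. Book value $136,900.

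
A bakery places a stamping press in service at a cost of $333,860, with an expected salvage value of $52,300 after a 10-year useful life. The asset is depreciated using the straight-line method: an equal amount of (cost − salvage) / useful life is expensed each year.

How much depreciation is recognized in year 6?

Depreciable base = $333,860 − $52,300 = $281,560.
Annual expense = $281,560 / 10 = $28,156.

$28,156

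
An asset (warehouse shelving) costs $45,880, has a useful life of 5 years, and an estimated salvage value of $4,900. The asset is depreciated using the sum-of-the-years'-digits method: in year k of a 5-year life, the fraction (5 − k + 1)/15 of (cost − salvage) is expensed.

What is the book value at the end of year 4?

Depreciable base = $45,880 − $4,900 = $40,980.
Sum of the years' digits = 5+4+3+2+1 = 15.
Year 1: $40,980 × 5/15 = $13,660. Book value $32,220.
Year 2: $40,980 × 4/15 = $10,928. Book value $21,292.
Year 3: $40,980 × 3/15 = $8,196. Book value $13,096.
Year 4: $40,980 × 2/15 = $5,464. Book value $7,632.

$7,632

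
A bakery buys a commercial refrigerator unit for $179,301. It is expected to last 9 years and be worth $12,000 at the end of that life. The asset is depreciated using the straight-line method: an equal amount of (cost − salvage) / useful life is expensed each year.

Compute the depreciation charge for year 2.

Depreciable base = $179,301 − $12,000 = $167,301.
Annual expense = $167,301 / 9 = $18,589.

$18,589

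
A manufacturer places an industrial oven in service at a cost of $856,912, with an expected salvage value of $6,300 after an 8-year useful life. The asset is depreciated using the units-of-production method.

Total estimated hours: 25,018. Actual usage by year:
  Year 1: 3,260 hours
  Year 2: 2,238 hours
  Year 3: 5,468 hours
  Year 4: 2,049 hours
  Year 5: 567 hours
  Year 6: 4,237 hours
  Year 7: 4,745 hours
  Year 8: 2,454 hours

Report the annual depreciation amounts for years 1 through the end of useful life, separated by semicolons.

$110,840; $76,092; $185,912; $69,666; $19,278; $144,058; $161,330; $83,436

Depreciable base = $856,912 − $6,300 = $850,612.
Rate = $850,612 / 25,018 hours = $34 per hour.
Year 1: 3,260 × $34 = $110,840. Book value $746,072.
Year 2: 2,238 × $34 = $76,092. Book value $669,980.
Year 3: 5,468 × $34 = $185,912. Book value $484,068.
Year 4: 2,049 × $34 = $69,666. Book value $414,402.
Year 5: 567 × $34 = $19,278. Book value $395,124.
Year 6: 4,237 × $34 = $144,058. Book value $251,066.
Year 7: 4,745 × $34 = $161,330. Book value $89,736.
Year 8: 2,454 × $34 = $83,436. Book value $6,300.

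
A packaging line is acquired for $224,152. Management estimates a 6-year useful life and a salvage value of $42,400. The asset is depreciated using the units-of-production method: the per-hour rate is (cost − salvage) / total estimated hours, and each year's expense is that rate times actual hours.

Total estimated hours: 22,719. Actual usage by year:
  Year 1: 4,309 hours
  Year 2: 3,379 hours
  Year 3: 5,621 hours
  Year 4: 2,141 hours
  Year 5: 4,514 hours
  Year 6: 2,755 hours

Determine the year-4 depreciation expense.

Depreciable base = $224,152 − $42,400 = $181,752.
Rate = $181,752 / 22,719 hours = $8 per hour.
Year 1: 4,309 × $8 = $34,472. Book value $189,680.
Year 2: 3,379 × $8 = $27,032. Book value $162,648.
Year 3: 5,621 × $8 = $44,968. Book value $117,680.
Year 4: 2,141 × $8 = $17,128. Book value $100,552.

$17,128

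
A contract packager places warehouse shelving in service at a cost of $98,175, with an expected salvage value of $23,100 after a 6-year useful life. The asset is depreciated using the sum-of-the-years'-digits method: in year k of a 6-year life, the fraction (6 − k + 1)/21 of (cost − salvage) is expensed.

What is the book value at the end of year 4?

Depreciable base = $98,175 − $23,100 = $75,075.
Sum of the years' digits = 6+5+4+3+2+1 = 21.
Year 1: $75,075 × 6/21 = $21,450. Book value $76,725.
Year 2: $75,075 × 5/21 = $17,875. Book value $58,850.
Year 3: $75,075 × 4/21 = $14,300. Book value $44,550.
Year 4: $75,075 × 3/21 = $10,725. Book value $33,825.

$33,825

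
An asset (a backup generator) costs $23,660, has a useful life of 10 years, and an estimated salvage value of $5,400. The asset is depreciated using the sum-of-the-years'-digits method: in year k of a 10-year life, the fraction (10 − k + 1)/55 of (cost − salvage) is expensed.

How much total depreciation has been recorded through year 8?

Depreciable base = $23,660 − $5,400 = $18,260.
Sum of the years' digits = 10+9+8+7+6+5+4+3+2+1 = 55.
Year 1: $18,260 × 10/55 = $3,320. Book value $20,340.
Year 2: $18,260 × 9/55 = $2,988. Book value $17,352.
Year 3: $18,260 × 8/55 = $2,656. Book value $14,696.
Year 4: $18,260 × 7/55 = $2,324. Book value $12,372.
Year 5: $18,260 × 6/55 = $1,992. Book value $10,380.
Year 6: $18,260 × 5/55 = $1,660. Book value $8,720.
Year 7: $18,260 × 4/55 = $1,328. Book value $7,392.
Year 8: $18,260 × 3/55 = $996. Book value $6,396.
Accumulated through year 8 = $23,660 − $6,396 = $17,264.

$17,264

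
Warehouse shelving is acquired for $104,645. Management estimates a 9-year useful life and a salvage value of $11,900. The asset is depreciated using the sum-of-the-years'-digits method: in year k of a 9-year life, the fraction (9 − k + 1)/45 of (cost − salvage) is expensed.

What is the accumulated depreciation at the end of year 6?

Depreciable base = $104,645 − $11,900 = $92,745.
Sum of the years' digits = 9+8+7+6+5+4+3+2+1 = 45.
Year 1: $92,745 × 9/45 = $18,549. Book value $86,096.
Year 2: $92,745 × 8/45 = $16,488. Book value $69,608.
Year 3: $92,745 × 7/45 = $14,427. Book value $55,181.
Year 4: $92,745 × 6/45 = $12,366. Book value $42,815.
Year 5: $92,745 × 5/45 = $10,305. Book value $32,510.
Year 6: $92,745 × 4/45 = $8,244. Book value $24,266.
Accumulated through year 6 = $104,645 − $24,266 = $80,379.

$80,379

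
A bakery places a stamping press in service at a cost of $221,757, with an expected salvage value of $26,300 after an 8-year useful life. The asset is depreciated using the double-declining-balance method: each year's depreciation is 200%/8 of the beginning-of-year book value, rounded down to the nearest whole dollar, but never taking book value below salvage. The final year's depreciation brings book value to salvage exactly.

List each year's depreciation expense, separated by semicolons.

Depreciable base = $221,757 − $26,300 = $195,457.
Year 1: ⌊$221,757 × 200%/8⌋ = $55,439. Book value $166,318.
Year 2: ⌊$166,318 × 200%/8⌋ = $41,579. Book value $124,739.
Year 3: ⌊$124,739 × 200%/8⌋ = $31,184. Book value $93,555.
Year 4: ⌊$93,555 × 200%/8⌋ = $23,388. Book value $70,167.
Year 5: ⌊$70,167 × 200%/8⌋ = $17,541. Book value $52,626.
Year 6: ⌊$52,626 × 200%/8⌋ = $13,156. Book value $39,470.
Year 7: ⌊$39,470 × 200%/8⌋ = $9,867. Book value $29,603.
Year 8 (final): $29,603 − $26,300 = $3,303. Book value $26,300.

$55,439; $41,579; $31,184; $23,388; $17,541; $13,156; $9,867; $3,303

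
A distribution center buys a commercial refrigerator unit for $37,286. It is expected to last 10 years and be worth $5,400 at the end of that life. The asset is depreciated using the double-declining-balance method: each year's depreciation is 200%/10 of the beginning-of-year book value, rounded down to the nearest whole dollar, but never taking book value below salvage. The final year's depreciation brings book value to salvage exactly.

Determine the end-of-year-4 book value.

$15,274

Depreciable base = $37,286 − $5,400 = $31,886.
Year 1: ⌊$37,286 × 200%/10⌋ = $7,457. Book value $29,829.
Year 2: ⌊$29,829 × 200%/10⌋ = $5,965. Book value $23,864.
Year 3: ⌊$23,864 × 200%/10⌋ = $4,772. Book value $19,092.
Year 4: ⌊$19,092 × 200%/10⌋ = $3,818. Book value $15,274.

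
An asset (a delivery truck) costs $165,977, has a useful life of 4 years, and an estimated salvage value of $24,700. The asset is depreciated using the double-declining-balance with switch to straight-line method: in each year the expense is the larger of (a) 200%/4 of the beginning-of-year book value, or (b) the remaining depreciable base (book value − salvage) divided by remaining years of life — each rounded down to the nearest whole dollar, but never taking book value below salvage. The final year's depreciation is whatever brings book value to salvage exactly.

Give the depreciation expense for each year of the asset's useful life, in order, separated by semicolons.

$82,988; $41,494; $16,795; $0

Depreciable base = $165,977 − $24,700 = $141,277.
Year 1: DB = ⌊$165,977 × 200%/4⌋ = $82,988; SL = ⌊$141,277/4⌋ = $35,319 → take DB $82,988. Book value $82,989.
Year 2: DB = ⌊$82,989 × 200%/4⌋ = $41,494; SL = ⌊$58,289/3⌋ = $19,429 → take DB $41,494. Book value $41,495.
Year 3: DB = ⌊$41,495 × 200%/4⌋ = $20,747; SL = ⌊$16,795/2⌋ = $8,397 → take DB $20,747, capped at $16,795. Book value $24,700.
Year 4 (final): $24,700 − $24,700 = $0. Book value $24,700.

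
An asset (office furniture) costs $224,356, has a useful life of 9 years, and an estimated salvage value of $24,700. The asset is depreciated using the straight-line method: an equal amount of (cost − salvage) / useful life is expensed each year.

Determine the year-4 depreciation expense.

$22,184

Depreciable base = $224,356 − $24,700 = $199,656.
Annual expense = $199,656 / 9 = $22,184.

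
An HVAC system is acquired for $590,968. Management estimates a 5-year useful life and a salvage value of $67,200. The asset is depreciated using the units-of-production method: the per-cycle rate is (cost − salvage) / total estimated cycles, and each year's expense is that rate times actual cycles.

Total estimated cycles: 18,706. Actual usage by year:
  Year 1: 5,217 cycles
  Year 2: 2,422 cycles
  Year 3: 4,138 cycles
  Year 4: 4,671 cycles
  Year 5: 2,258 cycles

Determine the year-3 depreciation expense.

Depreciable base = $590,968 − $67,200 = $523,768.
Rate = $523,768 / 18,706 cycles = $28 per cycle.
Year 1: 5,217 × $28 = $146,076. Book value $444,892.
Year 2: 2,422 × $28 = $67,816. Book value $377,076.
Year 3: 4,138 × $28 = $115,864. Book value $261,212.

$115,864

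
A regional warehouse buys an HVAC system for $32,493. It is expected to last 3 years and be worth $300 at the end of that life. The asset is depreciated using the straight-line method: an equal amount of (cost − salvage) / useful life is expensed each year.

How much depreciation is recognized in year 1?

$10,731

Depreciable base = $32,493 − $300 = $32,193.
Annual expense = $32,193 / 3 = $10,731.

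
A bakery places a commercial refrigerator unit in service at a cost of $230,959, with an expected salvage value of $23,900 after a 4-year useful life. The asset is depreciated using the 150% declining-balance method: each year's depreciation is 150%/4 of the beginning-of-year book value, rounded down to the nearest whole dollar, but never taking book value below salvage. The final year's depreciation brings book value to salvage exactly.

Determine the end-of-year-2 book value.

$90,219

Depreciable base = $230,959 − $23,900 = $207,059.
Year 1: ⌊$230,959 × 150%/4⌋ = $86,609. Book value $144,350.
Year 2: ⌊$144,350 × 150%/4⌋ = $54,131. Book value $90,219.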